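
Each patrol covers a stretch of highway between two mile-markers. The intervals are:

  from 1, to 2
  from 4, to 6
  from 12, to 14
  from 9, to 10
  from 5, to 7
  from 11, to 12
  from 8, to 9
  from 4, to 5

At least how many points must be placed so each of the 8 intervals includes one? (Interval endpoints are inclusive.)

4

Sort by right endpoint; whenever an interval is uncovered, place a point at its right end.
By right end: [1,2]  [4,5]  [4,6]  [5,7]  [8,9]  [9,10]  [11,12]  [12,14]
[1,2] uncovered → point at 2; [4,5] uncovered → point at 5; [8,9] uncovered → point at 9; [11,12] uncovered → point at 12.
Points: 2, 5, 9, 12 (4 total).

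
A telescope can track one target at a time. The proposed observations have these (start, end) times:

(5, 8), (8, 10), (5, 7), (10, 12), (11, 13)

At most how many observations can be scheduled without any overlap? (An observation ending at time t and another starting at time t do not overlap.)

3

By end time: (5,7), (5,8), (8,10), (10,12), (11,13).
Pick (5,7); next start ≥ 7 → (8,10); next start ≥ 10 → (10,12).
Selected 3 observations.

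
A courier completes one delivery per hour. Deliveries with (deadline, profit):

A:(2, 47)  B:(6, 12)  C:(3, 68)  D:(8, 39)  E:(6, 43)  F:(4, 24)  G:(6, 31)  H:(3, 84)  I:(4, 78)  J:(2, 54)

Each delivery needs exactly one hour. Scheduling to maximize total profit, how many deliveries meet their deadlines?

7

By profit: H(d3,84), I(d4,78), C(d3,68), J(d2,54), A(d2,47), E(d6,43), D(d8,39), G(d6,31), F(d4,24), B(d6,12)
H→slot 3; I→slot 4; C→slot 2; J→slot 1; A skipped; E→slot 6; D→slot 8; G→slot 5; F skipped; B skipped.
7 of 10 scheduled.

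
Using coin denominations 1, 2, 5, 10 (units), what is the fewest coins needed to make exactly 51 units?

6

Use the largest denomination that fits, subtract, and repeat.
51 = 5×10 + 1×1
Total coins = 5 + 1 = 6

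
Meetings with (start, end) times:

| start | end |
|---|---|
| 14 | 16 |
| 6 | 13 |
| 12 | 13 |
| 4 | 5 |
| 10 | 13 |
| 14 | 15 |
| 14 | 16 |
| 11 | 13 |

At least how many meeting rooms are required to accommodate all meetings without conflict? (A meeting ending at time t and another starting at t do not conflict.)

Count concurrent intervals with a sweep; the peak is the room count.
starts: [4, 6, 10, 11, 12, 14, 14, 14]
ends:   [5, 13, 13, 13, 13, 15, 16, 16]
s4→1 e5→0 s6→1 s10→2 s11→3 s12→4  — peak 4.

4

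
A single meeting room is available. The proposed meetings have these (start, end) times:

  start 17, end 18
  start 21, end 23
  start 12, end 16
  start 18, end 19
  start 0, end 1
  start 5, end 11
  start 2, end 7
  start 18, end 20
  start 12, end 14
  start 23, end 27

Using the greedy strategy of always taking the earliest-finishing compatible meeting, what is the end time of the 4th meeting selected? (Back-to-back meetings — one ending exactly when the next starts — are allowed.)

Order by finish time; keep every interval that doesn't clash with the previous kept one.
Sorted by end: (0,1)  (2,7)  (5,11)  (12,14)  (12,16)  (17,18)  (18,19)  (18,20)  (21,23)  (23,27)
take (0,1); take (2,7); skip (5,11); take (12,14); take (17,18); take (18,19); take (21,23); take (23,27).
Selected: (0,1) (2,7) (12,14) (17,18) (18,19) (21,23) (23,27)

18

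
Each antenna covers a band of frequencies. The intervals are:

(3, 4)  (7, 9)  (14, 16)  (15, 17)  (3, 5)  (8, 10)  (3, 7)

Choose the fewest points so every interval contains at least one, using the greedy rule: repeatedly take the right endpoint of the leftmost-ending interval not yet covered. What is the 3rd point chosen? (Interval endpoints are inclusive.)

16

Process intervals by earliest right end; each time one isn't hit yet, stab at its right endpoint.
By right end: [3,4]  [3,5]  [3,7]  [7,9]  [8,10]  [14,16]  [15,17]
[3,4] uncovered → point at 4; [7,9] uncovered → point at 9; [14,16] uncovered → point at 16.
Points: 4, 9, 16 (3 total).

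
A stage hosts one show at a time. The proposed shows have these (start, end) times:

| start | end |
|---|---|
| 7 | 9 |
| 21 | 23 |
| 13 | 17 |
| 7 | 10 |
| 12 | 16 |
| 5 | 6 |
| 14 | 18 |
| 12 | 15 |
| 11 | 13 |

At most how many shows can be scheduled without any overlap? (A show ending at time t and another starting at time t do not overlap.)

Order by finish time; keep every interval that doesn't clash with the previous kept one.
By end time: (5,6), (7,9), (7,10), (11,13), (12,15), (12,16), (13,17), (14,18), (21,23).
Pick (5,6); next start ≥ 6 → (7,9); next start ≥ 9 → (11,13); next start ≥ 13 → (13,17); next start ≥ 17 → (21,23).
Selected 5 shows.

5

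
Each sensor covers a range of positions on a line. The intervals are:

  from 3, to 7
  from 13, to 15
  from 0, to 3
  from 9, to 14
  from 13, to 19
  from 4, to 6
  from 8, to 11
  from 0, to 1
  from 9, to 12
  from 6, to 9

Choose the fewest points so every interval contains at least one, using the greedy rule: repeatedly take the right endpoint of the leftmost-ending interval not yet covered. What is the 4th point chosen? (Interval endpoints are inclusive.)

15

Sorted: [0,1] [0,3] [4,6] [3,7] [6,9] [8,11] [9,12] [9,14] [13,15] [13,19]
{[0,1],[0,3]} hit by 1; {[4,6],[3,7],[6,9]} hit by 6; {[8,11],[9,12],[9,14]} hit by 11; {[13,15],[13,19]} hit by 15.
Points: 1, 6, 11, 15 (4 total).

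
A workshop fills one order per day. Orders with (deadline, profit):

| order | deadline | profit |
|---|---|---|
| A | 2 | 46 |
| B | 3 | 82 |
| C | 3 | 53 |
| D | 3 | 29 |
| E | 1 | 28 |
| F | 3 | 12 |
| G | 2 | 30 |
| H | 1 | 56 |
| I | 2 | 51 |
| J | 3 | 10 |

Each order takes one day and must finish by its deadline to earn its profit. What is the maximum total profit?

191

By profit: B(d3,82), H(d1,56), C(d3,53), I(d2,51), A(d2,46), G(d2,30), D(d3,29), E(d1,28), F(d3,12), J(d3,10)
B→slot 3; H→slot 1; C→slot 2; I skipped; A skipped; G skipped; D skipped; E skipped; F skipped; J skipped.
Profit = 56 + 53 + 82 = 191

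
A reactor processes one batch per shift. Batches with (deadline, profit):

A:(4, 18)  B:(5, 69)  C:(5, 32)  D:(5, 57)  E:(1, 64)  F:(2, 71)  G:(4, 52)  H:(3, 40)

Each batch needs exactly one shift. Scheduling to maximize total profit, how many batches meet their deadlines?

Sort by profit descending; place each in the latest free slot ≤ its deadline.
Profit order: F=71 B=69 E=64 D=57 G=52 H=40 C=32 A=18
Assign: F→slot 2, B→slot 5, E→slot 1, D→slot 4, G→slot 3, H skipped, C skipped, A skipped.
Slots: [1:E] [2:F] [3:G] [4:D] [5:B]
5 of 8 scheduled.

5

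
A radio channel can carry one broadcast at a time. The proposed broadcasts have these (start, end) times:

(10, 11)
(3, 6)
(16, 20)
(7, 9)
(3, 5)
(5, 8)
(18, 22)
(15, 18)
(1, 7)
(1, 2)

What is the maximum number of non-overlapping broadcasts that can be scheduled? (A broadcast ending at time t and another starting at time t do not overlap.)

6

Greedy by earliest finish: after sorting by end time, pick each interval compatible with the last pick.
Sorted by end: (1,2)  (3,5)  (3,6)  (1,7)  (5,8)  (7,9)  (10,11)  (15,18)  (16,20)  (18,22)
take (1,2); take (3,5); skip (3,6); skip (1,7); take (5,8); take (10,11); take (15,18); take (18,22).
Selected 6 broadcasts.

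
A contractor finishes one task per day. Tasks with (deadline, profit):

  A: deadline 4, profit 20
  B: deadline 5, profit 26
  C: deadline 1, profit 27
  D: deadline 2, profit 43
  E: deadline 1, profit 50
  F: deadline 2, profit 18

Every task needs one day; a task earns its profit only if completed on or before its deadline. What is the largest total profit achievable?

Take jobs in profit order; each goes to the latest open slot no later than its deadline.
By profit: E(d1,50), D(d2,43), C(d1,27), B(d5,26), A(d4,20), F(d2,18)
E→slot 1; D→slot 2; C skipped; B→slot 5; A→slot 4; F skipped.
Profit = 50 + 43 + 20 + 26 = 139

139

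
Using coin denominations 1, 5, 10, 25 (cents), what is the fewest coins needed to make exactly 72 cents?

6

Use the largest denomination that fits, subtract, and repeat.
72 = 2×25 + 2×10 + 2×1
Total coins = 2 + 2 + 2 = 6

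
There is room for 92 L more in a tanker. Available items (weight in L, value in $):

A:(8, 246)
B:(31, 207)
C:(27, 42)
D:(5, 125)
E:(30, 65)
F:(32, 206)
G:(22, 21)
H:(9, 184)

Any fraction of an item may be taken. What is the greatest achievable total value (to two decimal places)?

Ratios (sorted): A 30.75, D 25.00, H 20.44, B 6.68, F 6.44, E 2.17, C 1.56, G 0.95
take A (8 @ 246); take D (5 @ 125); take H (9 @ 184); take B (31 @ 207); take F (32 @ 206); take 7/30 of E → 15.17. Capacity used 92/92.
Total value = 983.17

983.17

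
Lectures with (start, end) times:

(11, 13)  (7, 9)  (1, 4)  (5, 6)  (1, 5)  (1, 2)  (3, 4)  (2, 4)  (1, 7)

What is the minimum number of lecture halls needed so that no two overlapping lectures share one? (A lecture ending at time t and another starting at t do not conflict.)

The answer is the maximum number of intervals overlapping at any instant.
starts: [1, 1, 1, 1, 2, 3, 5, 7, 11]
ends:   [2, 4, 4, 4, 5, 6, 7, 9, 13]
s1→1 s1→2 s1→3 s1→4 e2→3 s2→4 s3→5  — peak 5.

5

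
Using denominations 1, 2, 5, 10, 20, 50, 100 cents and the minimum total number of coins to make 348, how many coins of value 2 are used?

1

Use the largest denomination that fits, subtract, and repeat.
348 − 3×100→48 − 2×20→8 − 1×5→3 − 1×2→1 − 1×1→0
Count of 2: 1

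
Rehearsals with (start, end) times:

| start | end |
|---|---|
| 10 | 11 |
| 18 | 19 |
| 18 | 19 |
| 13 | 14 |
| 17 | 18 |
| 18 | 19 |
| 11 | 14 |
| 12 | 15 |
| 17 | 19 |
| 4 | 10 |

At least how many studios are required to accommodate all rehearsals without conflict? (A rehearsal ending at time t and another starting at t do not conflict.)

4

The answer is the maximum number of intervals overlapping at any instant.
Events (time:±→running): 4:+→1 10:-→0 10:+→1 11:-→0 11:+→1 12:+→2 13:+→3 14:-→2 14:-→1 15:-→0 17:+→1 17:+→2 18:-→1 18:+→2 18:+→3 18:+→4 … peak 4.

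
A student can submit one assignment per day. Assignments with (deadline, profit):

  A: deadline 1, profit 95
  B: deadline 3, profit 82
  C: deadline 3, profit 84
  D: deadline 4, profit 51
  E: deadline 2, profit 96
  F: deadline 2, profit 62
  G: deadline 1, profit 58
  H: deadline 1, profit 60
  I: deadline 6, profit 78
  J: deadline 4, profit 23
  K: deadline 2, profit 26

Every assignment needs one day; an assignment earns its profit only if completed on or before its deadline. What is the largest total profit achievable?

404

Sort by profit descending; place each in the latest free slot ≤ its deadline.
Profit order: E=96 A=95 C=84 B=82 I=78 F=62 H=60 G=58 D=51 K=26 J=23
Assign: E→slot 2, A→slot 1, C→slot 3, B skipped, I→slot 6, F skipped, H skipped, G skipped, D→slot 4, K skipped, J skipped.
Slots: [1:A] [2:E] [3:C] [4:D] [6:I]
Profit = 95 + 96 + 84 + 51 + 78 = 404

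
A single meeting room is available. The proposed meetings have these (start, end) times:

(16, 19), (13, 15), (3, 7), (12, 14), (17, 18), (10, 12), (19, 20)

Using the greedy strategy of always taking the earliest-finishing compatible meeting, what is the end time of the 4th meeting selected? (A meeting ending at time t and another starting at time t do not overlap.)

By end time: (3,7), (10,12), (12,14), (13,15), (17,18), (16,19), (19,20).
Pick (3,7); next start ≥ 7 → (10,12); next start ≥ 12 → (12,14); next start ≥ 14 → (17,18); next start ≥ 18 → (19,20).
Selected: (3,7) (10,12) (12,14) (17,18) (19,20)

18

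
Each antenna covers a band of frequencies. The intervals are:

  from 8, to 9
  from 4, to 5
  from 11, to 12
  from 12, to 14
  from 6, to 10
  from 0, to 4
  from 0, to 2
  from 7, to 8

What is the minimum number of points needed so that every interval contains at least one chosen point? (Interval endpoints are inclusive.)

Sorted: [0,2] [0,4] [4,5] [7,8] [8,9] [6,10] [11,12] [12,14]
{[0,2],[0,4]} hit by 2; {[4,5]} hit by 5; {[7,8],[8,9],[6,10]} hit by 8; {[11,12],[12,14]} hit by 12.
Points: 2, 5, 8, 12 (4 total).

4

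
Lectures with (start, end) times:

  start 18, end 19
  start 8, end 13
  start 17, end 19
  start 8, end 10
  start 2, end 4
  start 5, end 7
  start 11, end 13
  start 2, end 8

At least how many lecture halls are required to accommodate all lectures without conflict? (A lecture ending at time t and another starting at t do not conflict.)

2

The answer is the maximum number of intervals overlapping at any instant.
starts: [2, 2, 5, 8, 8, 11, 17, 18]
ends:   [4, 7, 8, 10, 13, 13, 19, 19]
s2→1 s2→2  — peak 2.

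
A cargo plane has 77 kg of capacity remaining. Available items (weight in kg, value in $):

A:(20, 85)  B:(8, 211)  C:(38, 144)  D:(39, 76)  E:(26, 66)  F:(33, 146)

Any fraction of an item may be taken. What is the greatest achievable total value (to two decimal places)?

502.63

Ratios (sorted): B 26.38, F 4.42, A 4.25, C 3.79, E 2.54, D 1.95
take B (8 @ 211); take F (33 @ 146); take A (20 @ 85); take 16/38 of C → 60.63. Capacity used 77/77.
Total value = 502.63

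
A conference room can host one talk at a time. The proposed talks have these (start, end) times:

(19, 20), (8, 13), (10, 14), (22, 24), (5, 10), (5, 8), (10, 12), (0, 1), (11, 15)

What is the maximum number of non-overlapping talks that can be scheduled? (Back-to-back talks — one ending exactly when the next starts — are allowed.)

Sorted by end: (0,1)  (5,8)  (5,10)  (10,12)  (8,13)  (10,14)  (11,15)  (19,20)  (22,24)
take (0,1); take (5,8); skip (5,10); take (10,12); skip (10,14); take (19,20); take (22,24).
Selected 5 talks.

5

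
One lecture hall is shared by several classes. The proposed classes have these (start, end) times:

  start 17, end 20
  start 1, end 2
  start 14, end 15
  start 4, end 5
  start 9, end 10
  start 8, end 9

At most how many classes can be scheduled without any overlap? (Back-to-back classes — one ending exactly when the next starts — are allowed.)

Order by finish time; keep every interval that doesn't clash with the previous kept one.
By end time: (1,2), (4,5), (8,9), (9,10), (14,15), (17,20).
Pick (1,2); next start ≥ 2 → (4,5); next start ≥ 5 → (8,9); next start ≥ 9 → (9,10); next start ≥ 10 → (14,15); next start ≥ 15 → (17,20).
Selected 6 classes.

6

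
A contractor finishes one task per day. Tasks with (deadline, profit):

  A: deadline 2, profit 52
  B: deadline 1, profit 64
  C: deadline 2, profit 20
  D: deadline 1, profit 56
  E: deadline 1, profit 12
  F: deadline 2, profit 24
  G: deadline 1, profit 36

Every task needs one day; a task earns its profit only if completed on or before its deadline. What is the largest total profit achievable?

Take jobs in profit order; each goes to the latest open slot no later than its deadline.
By profit: B(d1,64), D(d1,56), A(d2,52), G(d1,36), F(d2,24), C(d2,20), E(d1,12)
B→slot 1; D skipped; A→slot 2; G skipped; F skipped; C skipped; E skipped.
Profit = 64 + 52 = 116

116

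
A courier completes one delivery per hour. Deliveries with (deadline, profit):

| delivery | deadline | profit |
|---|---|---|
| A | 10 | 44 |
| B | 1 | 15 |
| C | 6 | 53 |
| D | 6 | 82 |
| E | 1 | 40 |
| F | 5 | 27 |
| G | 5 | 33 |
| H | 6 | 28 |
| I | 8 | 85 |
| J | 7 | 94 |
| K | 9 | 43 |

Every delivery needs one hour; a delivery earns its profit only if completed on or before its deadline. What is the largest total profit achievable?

529

Sort by profit descending; place each in the latest free slot ≤ its deadline.
By profit: J(d7,94), I(d8,85), D(d6,82), C(d6,53), A(d10,44), K(d9,43), E(d1,40), G(d5,33), H(d6,28), F(d5,27), B(d1,15)
J→slot 7; I→slot 8; D→slot 6; C→slot 5; A→slot 10; K→slot 9; E→slot 1; G→slot 4; H→slot 3; F→slot 2; B skipped.
Profit = 40 + 27 + 28 + 33 + 53 + 82 + 94 + 85 + 43 + 44 = 529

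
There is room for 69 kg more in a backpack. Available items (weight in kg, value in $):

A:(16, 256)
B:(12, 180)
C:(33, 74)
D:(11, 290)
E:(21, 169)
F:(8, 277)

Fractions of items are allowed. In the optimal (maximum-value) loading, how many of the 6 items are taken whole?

Order: F (277/8=34.62) > D (290/11=26.36) > A (256/16=16.00) > B (180/12=15.00) > E (169/21=8.05) > C (74/33=2.24)
Fill: take F (8 @ 277) → take D (11 @ 290) → take A (16 @ 256) → take B (12 @ 180) → take E (21 @ 169) → take 1/33 of C → 2.24; 69/69 used.
5 item(s) taken whole; one partial (take 1/33 of C).

5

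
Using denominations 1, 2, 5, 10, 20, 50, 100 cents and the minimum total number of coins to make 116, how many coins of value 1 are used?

Use the largest denomination that fits, subtract, and repeat.
116 = 1×100 + 1×10 + 1×5 + 1×1
Count of 1: 1

1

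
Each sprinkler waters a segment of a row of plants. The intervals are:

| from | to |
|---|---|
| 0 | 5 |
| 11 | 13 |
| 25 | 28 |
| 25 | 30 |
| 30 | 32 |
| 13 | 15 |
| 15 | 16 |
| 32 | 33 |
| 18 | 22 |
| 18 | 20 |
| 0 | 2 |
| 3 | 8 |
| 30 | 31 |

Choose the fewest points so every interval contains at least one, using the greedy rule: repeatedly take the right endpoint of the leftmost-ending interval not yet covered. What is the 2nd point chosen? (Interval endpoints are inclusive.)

8

Process intervals by earliest right end; each time one isn't hit yet, stab at its right endpoint.
By right end: [0,2]  [0,5]  [3,8]  [11,13]  [13,15]  [15,16]  [18,20]  [18,22]  [25,28]  [25,30]  [30,31]  [30,32]  [32,33]
[0,2] uncovered → point at 2; [3,8] uncovered → point at 8; [11,13] uncovered → point at 13; [15,16] uncovered → point at 16; [18,20] uncovered → point at 20; [25,28] uncovered → point at 28; [30,31] uncovered → point at 31; [32,33] uncovered → point at 33.
Points: 2, 8, 13, 16, 20, 28, 31, 33 (8 total).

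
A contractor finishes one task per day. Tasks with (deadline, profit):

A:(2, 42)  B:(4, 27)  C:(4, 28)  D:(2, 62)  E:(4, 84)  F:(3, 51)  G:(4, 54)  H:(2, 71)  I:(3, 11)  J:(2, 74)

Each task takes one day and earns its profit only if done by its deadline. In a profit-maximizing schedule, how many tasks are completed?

Sort by profit descending; place each in the latest free slot ≤ its deadline.
By profit: E(d4,84), J(d2,74), H(d2,71), D(d2,62), G(d4,54), F(d3,51), A(d2,42), C(d4,28), B(d4,27), I(d3,11)
E→slot 4; J→slot 2; H→slot 1; D skipped; G→slot 3; F skipped; A skipped; C skipped; B skipped; I skipped.
4 of 10 scheduled.

4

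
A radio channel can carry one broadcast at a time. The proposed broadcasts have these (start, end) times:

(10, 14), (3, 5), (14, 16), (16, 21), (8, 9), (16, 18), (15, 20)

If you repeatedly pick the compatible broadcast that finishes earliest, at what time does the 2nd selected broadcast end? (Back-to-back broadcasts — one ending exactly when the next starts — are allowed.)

Sorted by end: (3,5)  (8,9)  (10,14)  (14,16)  (16,18)  (15,20)  (16,21)
take (3,5); take (8,9); take (10,14); take (14,16); take (16,18); skip (15,20).
Selected: (3,5) (8,9) (10,14) (14,16) (16,18)

9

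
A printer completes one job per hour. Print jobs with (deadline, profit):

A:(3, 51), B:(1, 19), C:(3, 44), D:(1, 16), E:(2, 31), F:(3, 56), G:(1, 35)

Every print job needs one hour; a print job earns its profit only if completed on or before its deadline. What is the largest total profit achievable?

151

Take jobs in profit order; each goes to the latest open slot no later than its deadline.
Profit order: F=56 A=51 C=44 G=35 E=31 B=19 D=16
Assign: F→slot 3, A→slot 2, C→slot 1, G skipped, E skipped, B skipped, D skipped.
Slots: [1:C] [2:A] [3:F]
Profit = 44 + 51 + 56 = 151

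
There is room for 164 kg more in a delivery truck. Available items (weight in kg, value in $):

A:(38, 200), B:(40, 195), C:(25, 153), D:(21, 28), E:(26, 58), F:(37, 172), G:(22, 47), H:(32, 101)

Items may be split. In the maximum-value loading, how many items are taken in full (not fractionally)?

Greedy by value/weight ratio, highest first.
Ratios (sorted): C 6.12, A 5.26, B 4.88, F 4.65, H 3.16, E 2.23, G 2.14, D 1.33
take C (25 @ 153); take A (38 @ 200); take B (40 @ 195); take F (37 @ 172); take 24/32 of H → 75.75. Capacity used 164/164.
4 item(s) taken whole; one partial (take 24/32 of H).

4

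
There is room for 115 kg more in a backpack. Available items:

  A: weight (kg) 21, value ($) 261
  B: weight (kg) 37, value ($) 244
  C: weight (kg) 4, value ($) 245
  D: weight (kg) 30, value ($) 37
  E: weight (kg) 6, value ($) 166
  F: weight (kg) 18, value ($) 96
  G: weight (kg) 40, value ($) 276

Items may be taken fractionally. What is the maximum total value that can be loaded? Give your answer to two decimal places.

Sort by value per unit weight and fill in that order.
Ratios (sorted): C 61.25, E 27.67, A 12.43, G 6.90, B 6.59, F 5.33, D 1.23
take C (4 @ 245); take E (6 @ 166); take A (21 @ 261); take G (40 @ 276); take B (37 @ 244); take 7/18 of F → 37.33. Capacity used 115/115.
Total value = 1229.33

1229.33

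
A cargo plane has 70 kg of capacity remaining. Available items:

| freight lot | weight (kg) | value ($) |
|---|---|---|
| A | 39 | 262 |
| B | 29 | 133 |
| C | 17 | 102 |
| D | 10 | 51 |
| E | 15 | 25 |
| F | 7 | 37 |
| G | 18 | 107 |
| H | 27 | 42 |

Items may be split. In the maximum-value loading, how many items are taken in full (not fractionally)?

2

Greedy by value/weight ratio, highest first.
Order: A (262/39=6.72) > C (102/17=6.00) > G (107/18=5.94) > F (37/7=5.29) > D (51/10=5.10) > B (133/29=4.59) > E (25/15=1.67) > H (42/27=1.56)
Fill: take A (39 @ 262) → take C (17 @ 102) → take 14/18 of G → 83.22; 70/70 used.
2 item(s) taken whole; one partial (take 14/18 of G).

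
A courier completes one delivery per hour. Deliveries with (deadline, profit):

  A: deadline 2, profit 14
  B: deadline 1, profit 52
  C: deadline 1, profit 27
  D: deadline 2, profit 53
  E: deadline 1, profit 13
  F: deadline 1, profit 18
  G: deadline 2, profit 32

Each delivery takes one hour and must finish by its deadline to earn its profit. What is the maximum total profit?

By profit: D(d2,53), B(d1,52), G(d2,32), C(d1,27), F(d1,18), A(d2,14), E(d1,13)
D→slot 2; B→slot 1; G skipped; C skipped; F skipped; A skipped; E skipped.
Profit = 52 + 53 = 105

105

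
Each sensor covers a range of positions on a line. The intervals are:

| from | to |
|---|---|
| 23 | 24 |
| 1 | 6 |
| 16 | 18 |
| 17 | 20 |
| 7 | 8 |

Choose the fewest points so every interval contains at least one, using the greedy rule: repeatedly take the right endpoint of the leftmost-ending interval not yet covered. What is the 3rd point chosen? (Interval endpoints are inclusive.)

18

Sort by right endpoint; whenever an interval is uncovered, place a point at its right end.
Sorted: [1,6] [7,8] [16,18] [17,20] [23,24]
{[1,6]} hit by 6; {[7,8]} hit by 8; {[16,18],[17,20]} hit by 18; {[23,24]} hit by 24.
Points: 6, 8, 18, 24 (4 total).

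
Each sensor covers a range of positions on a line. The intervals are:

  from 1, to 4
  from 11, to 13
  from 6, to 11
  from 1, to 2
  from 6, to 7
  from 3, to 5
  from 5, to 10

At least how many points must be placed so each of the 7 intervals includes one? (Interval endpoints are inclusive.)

Sort by right endpoint; whenever an interval is uncovered, place a point at its right end.
Sorted: [1,2] [1,4] [3,5] [6,7] [5,10] [6,11] [11,13]
{[1,2],[1,4]} hit by 2; {[3,5]} hit by 5; {[6,7],[5,10],[6,11]} hit by 7; {[11,13]} hit by 13.
Points: 2, 5, 7, 13 (4 total).

4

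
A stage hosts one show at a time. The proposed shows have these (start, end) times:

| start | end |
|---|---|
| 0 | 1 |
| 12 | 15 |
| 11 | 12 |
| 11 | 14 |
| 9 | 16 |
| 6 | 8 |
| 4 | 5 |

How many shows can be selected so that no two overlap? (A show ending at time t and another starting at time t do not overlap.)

Sort by end time and greedily take each interval whose start is ≥ the last chosen end.
By end time: (0,1), (4,5), (6,8), (11,12), (11,14), (12,15), (9,16).
Pick (0,1); next start ≥ 1 → (4,5); next start ≥ 5 → (6,8); next start ≥ 8 → (11,12); next start ≥ 12 → (12,15).
Selected 5 shows.

5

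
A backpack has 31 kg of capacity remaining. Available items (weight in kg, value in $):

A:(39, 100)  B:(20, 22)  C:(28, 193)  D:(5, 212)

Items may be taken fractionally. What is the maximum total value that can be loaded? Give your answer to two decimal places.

391.21

Ratios (sorted): D 42.40, C 6.89, A 2.56, B 1.10
take D (5 @ 212); take 26/28 of C → 179.21. Capacity used 31/31.
Total value = 391.21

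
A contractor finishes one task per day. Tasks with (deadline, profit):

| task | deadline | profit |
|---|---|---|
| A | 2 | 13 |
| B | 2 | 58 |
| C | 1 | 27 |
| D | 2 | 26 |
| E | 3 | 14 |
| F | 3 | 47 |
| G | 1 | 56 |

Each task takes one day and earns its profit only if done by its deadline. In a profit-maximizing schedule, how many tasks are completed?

Sort by profit descending; place each in the latest free slot ≤ its deadline.
Profit order: B=58 G=56 F=47 C=27 D=26 E=14 A=13
Assign: B→slot 2, G→slot 1, F→slot 3, C skipped, D skipped, E skipped, A skipped.
Slots: [1:G] [2:B] [3:F]
3 of 7 scheduled.

3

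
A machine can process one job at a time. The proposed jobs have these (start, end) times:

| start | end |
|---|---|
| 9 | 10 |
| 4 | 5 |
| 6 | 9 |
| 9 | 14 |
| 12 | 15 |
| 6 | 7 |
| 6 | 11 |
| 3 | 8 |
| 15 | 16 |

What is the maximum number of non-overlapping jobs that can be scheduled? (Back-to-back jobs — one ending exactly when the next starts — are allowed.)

Greedy by earliest finish: after sorting by end time, pick each interval compatible with the last pick.
Sorted by end: (4,5)  (6,7)  (3,8)  (6,9)  (9,10)  (6,11)  (9,14)  (12,15)  (15,16)
take (4,5); take (6,7); skip (3,8); take (9,10); take (12,15); take (15,16).
Selected 5 jobs.

5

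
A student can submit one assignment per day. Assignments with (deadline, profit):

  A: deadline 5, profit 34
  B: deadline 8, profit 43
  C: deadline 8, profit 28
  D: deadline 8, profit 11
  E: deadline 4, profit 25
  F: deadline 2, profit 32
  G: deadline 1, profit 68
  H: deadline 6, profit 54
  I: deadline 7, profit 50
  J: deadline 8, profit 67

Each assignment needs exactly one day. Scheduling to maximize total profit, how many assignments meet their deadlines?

Take jobs in profit order; each goes to the latest open slot no later than its deadline.
By profit: G(d1,68), J(d8,67), H(d6,54), I(d7,50), B(d8,43), A(d5,34), F(d2,32), C(d8,28), E(d4,25), D(d8,11)
G→slot 1; J→slot 8; H→slot 6; I→slot 7; B→slot 5; A→slot 4; F→slot 2; C→slot 3; E skipped; D skipped.
8 of 10 scheduled.

8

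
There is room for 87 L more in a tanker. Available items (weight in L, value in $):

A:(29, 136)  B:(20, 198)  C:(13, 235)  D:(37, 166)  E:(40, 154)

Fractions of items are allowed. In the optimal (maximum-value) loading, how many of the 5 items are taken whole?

3

Ratios (sorted): C 18.08, B 9.90, A 4.69, D 4.49, E 3.85
take C (13 @ 235); take B (20 @ 198); take A (29 @ 136); take 25/37 of D → 112.16. Capacity used 87/87.
3 item(s) taken whole; one partial (take 25/37 of D).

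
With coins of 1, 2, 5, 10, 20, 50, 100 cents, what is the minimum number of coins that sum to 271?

271 = 2×100 + 1×50 + 1×20 + 1×1
Total coins = 2 + 1 + 1 + 1 = 5

5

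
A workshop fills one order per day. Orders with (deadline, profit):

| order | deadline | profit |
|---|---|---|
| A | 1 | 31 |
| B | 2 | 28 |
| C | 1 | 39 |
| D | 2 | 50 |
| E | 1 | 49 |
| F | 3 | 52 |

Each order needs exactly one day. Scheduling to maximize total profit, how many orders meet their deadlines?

By profit: F(d3,52), D(d2,50), E(d1,49), C(d1,39), A(d1,31), B(d2,28)
F→slot 3; D→slot 2; E→slot 1; C skipped; A skipped; B skipped.
3 of 6 scheduled.

3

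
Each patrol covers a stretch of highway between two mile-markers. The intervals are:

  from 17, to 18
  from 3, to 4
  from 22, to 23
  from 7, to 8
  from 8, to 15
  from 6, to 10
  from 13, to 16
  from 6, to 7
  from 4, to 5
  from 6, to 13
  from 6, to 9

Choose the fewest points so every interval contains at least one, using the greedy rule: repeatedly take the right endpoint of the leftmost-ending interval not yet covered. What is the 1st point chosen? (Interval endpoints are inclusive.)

Process intervals by earliest right end; each time one isn't hit yet, stab at its right endpoint.
Sorted: [3,4] [4,5] [6,7] [7,8] [6,9] [6,10] [6,13] [8,15] [13,16] [17,18] [22,23]
{[3,4],[4,5]} hit by 4; {[6,7],[7,8],[6,9],[6,10],[6,13]} hit by 7; {[8,15],[13,16]} hit by 15; {[17,18]} hit by 18; {[22,23]} hit by 23.
Points: 4, 7, 15, 18, 23 (5 total).

4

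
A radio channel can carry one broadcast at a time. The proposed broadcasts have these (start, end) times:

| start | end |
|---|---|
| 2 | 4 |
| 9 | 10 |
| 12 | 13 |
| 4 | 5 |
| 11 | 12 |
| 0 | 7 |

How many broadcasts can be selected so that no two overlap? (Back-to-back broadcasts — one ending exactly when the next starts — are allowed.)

Sort by end time and greedily take each interval whose start is ≥ the last chosen end.
Sorted by end: (2,4)  (4,5)  (0,7)  (9,10)  (11,12)  (12,13)
take (2,4); take (4,5); skip (0,7); take (9,10); take (11,12); take (12,13).
Selected 5 broadcasts.

5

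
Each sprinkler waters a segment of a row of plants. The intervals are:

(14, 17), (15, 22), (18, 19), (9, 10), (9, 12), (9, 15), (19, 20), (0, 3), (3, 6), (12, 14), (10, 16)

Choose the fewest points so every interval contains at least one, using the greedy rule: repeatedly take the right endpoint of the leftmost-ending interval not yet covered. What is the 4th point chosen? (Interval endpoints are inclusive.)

19

By right end: [0,3]  [3,6]  [9,10]  [9,12]  [12,14]  [9,15]  [10,16]  [14,17]  [18,19]  [19,20]  [15,22]
[0,3] uncovered → point at 3; [9,10] uncovered → point at 10; [12,14] uncovered → point at 14; [18,19] uncovered → point at 19.
Points: 3, 10, 14, 19 (4 total).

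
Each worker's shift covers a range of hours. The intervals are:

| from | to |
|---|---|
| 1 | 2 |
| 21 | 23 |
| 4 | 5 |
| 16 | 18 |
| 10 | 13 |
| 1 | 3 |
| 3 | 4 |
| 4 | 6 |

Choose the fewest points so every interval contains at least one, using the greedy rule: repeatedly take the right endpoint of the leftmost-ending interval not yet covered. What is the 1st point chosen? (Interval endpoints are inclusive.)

Process intervals by earliest right end; each time one isn't hit yet, stab at its right endpoint.
Sorted: [1,2] [1,3] [3,4] [4,5] [4,6] [10,13] [16,18] [21,23]
{[1,2],[1,3]} hit by 2; {[3,4],[4,5],[4,6]} hit by 4; {[10,13]} hit by 13; {[16,18]} hit by 18; {[21,23]} hit by 23.
Points: 2, 4, 13, 18, 23 (5 total).

2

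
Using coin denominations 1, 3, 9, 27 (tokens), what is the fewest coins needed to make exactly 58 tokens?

Use the largest denomination that fits, subtract, and repeat.
58 − 2×27→4 − 1×3→1 − 1×1→0
Total coins = 2 + 1 + 1 = 4

4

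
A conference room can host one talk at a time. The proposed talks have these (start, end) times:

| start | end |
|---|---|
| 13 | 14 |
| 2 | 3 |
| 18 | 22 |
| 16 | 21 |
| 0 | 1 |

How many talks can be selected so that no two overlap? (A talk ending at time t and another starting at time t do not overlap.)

By end time: (0,1), (2,3), (13,14), (16,21), (18,22).
Pick (0,1); next start ≥ 1 → (2,3); next start ≥ 3 → (13,14); next start ≥ 14 → (16,21).
Selected 4 talks.

4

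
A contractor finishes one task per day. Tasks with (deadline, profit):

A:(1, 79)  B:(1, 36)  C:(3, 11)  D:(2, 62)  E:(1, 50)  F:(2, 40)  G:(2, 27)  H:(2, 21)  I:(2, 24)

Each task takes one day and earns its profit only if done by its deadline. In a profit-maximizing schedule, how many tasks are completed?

Sort by profit descending; place each in the latest free slot ≤ its deadline.
By profit: A(d1,79), D(d2,62), E(d1,50), F(d2,40), B(d1,36), G(d2,27), I(d2,24), H(d2,21), C(d3,11)
A→slot 1; D→slot 2; E skipped; F skipped; B skipped; G skipped; I skipped; H skipped; C→slot 3.
3 of 9 scheduled.

3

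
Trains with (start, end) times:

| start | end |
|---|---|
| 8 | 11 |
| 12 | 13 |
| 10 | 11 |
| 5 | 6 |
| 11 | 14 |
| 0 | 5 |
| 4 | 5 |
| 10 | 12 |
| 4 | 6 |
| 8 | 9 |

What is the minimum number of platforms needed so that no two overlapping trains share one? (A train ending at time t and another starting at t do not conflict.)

The answer is the maximum number of intervals overlapping at any instant.
Events (time:±→running): 0:+→1 4:+→2 4:+→3 … peak 3.

3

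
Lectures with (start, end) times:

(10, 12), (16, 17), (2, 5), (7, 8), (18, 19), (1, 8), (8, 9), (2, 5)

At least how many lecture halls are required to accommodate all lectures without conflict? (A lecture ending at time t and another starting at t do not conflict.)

Events (time:±→running): 1:+→1 2:+→2 2:+→3 … peak 3.

3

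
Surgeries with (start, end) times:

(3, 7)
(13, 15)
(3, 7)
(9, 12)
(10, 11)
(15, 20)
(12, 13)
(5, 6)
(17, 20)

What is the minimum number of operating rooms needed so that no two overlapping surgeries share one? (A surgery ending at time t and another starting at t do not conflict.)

starts: [3, 3, 5, 9, 10, 12, 13, 15, 17]
ends:   [6, 7, 7, 11, 12, 13, 15, 20, 20]
s3→1 s3→2 s5→3  — peak 3.

3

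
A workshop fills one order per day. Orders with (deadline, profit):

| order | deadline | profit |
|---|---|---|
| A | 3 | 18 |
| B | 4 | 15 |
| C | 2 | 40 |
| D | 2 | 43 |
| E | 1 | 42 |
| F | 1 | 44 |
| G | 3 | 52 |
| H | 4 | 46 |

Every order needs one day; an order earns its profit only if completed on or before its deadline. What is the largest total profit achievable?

Take jobs in profit order; each goes to the latest open slot no later than its deadline.
Profit order: G=52 H=46 F=44 D=43 E=42 C=40 A=18 B=15
Assign: G→slot 3, H→slot 4, F→slot 1, D→slot 2, E skipped, C skipped, A skipped, B skipped.
Slots: [1:F] [2:D] [3:G] [4:H]
Profit = 44 + 43 + 52 + 46 = 185

185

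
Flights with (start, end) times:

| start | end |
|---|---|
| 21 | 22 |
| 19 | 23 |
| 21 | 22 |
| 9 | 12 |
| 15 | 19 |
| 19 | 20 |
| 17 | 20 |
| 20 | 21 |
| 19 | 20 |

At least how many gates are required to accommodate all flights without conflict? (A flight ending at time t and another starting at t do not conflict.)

Count concurrent intervals with a sweep; the peak is the room count.
Events (time:±→running): 9:+→1 12:-→0 15:+→1 17:+→2 19:-→1 19:+→2 19:+→3 19:+→4 … peak 4.

4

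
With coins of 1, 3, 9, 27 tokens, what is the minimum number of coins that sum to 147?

7

147 − 5×27→12 − 1×9→3 − 1×3→0
Total coins = 5 + 1 + 1 = 7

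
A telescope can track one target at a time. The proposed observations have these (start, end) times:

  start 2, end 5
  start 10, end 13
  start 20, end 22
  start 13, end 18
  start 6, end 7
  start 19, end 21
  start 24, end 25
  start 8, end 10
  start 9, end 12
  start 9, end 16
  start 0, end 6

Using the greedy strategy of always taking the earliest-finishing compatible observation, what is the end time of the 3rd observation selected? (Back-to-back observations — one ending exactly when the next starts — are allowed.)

Order by finish time; keep every interval that doesn't clash with the previous kept one.
Sorted by end: (2,5)  (0,6)  (6,7)  (8,10)  (9,12)  (10,13)  (9,16)  (13,18)  (19,21)  (20,22)  (24,25)
take (2,5); skip (0,6); take (6,7); take (8,10); skip (9,12); take (10,13); skip (9,16); take (13,18); take (19,21); take (24,25).
Selected: (2,5) (6,7) (8,10) (10,13) (13,18) (19,21) (24,25)

10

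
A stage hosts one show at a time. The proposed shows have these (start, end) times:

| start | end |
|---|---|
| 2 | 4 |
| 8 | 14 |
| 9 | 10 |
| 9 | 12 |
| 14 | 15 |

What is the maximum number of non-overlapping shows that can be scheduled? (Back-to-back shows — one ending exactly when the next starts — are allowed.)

3

By end time: (2,4), (9,10), (9,12), (8,14), (14,15).
Pick (2,4); next start ≥ 4 → (9,10); next start ≥ 10 → (14,15).
Selected 3 shows.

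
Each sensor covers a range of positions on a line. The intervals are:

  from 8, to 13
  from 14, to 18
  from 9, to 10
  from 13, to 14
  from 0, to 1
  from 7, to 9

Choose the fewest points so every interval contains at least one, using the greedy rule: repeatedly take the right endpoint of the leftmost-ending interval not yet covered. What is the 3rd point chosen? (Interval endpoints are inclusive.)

Process intervals by earliest right end; each time one isn't hit yet, stab at its right endpoint.
Sorted: [0,1] [7,9] [9,10] [8,13] [13,14] [14,18]
{[0,1]} hit by 1; {[7,9],[9,10],[8,13]} hit by 9; {[13,14],[14,18]} hit by 14.
Points: 1, 9, 14 (3 total).

14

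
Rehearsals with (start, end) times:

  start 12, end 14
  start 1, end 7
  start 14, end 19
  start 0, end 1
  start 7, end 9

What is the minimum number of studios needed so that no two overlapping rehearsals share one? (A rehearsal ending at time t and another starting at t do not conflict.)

1

Events (time:±→running): 0:+→1 … peak 1.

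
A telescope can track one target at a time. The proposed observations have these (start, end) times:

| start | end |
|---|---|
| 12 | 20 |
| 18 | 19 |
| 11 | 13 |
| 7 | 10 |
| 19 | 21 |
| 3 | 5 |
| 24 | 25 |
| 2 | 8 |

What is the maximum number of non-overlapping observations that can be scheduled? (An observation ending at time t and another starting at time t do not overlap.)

6

Sorted by end: (3,5)  (2,8)  (7,10)  (11,13)  (18,19)  (12,20)  (19,21)  (24,25)
take (3,5); take (7,10); take (11,13); take (18,19); skip (12,20); take (19,21); take (24,25).
Selected 6 observations.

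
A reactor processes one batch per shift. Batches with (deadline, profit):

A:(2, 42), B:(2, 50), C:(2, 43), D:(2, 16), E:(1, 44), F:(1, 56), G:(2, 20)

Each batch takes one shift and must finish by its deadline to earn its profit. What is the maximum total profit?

106

By profit: F(d1,56), B(d2,50), E(d1,44), C(d2,43), A(d2,42), G(d2,20), D(d2,16)
F→slot 1; B→slot 2; E skipped; C skipped; A skipped; G skipped; D skipped.
Profit = 56 + 50 = 106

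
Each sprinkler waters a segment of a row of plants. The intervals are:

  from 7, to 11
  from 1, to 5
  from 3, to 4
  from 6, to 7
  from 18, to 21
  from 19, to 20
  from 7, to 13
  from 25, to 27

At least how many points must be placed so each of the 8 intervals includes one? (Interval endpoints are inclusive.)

4

Process intervals by earliest right end; each time one isn't hit yet, stab at its right endpoint.
Sorted: [3,4] [1,5] [6,7] [7,11] [7,13] [19,20] [18,21] [25,27]
{[3,4],[1,5]} hit by 4; {[6,7],[7,11],[7,13]} hit by 7; {[19,20],[18,21]} hit by 20; {[25,27]} hit by 27.
Points: 4, 7, 20, 27 (4 total).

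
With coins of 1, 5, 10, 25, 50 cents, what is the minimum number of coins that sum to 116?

116 = 2×50 + 1×10 + 1×5 + 1×1
Total coins = 2 + 1 + 1 + 1 = 5

5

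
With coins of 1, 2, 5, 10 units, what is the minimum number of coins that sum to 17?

3

Use the largest denomination that fits, subtract, and repeat.
17 − 1×10→7 − 1×5→2 − 1×2→0
Total coins = 1 + 1 + 1 = 3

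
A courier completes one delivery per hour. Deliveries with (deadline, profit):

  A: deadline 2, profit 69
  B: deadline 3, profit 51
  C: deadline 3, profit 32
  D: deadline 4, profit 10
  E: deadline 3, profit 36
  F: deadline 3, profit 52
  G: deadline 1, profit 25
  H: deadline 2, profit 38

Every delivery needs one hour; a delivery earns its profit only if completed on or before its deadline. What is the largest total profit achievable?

182

Take jobs in profit order; each goes to the latest open slot no later than its deadline.
Profit order: A=69 F=52 B=51 H=38 E=36 C=32 G=25 D=10
Assign: A→slot 2, F→slot 3, B→slot 1, H skipped, E skipped, C skipped, G skipped, D→slot 4.
Slots: [1:B] [2:A] [3:F] [4:D]
Profit = 51 + 69 + 52 + 10 = 182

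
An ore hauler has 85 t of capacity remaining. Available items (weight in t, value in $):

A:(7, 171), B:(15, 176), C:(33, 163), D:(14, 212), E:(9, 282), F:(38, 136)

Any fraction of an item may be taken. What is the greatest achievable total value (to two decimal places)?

Ratios (sorted): E 31.33, A 24.43, D 15.14, B 11.73, C 4.94, F 3.58
take E (9 @ 282); take A (7 @ 171); take D (14 @ 212); take B (15 @ 176); take C (33 @ 163); take 7/38 of F → 25.05. Capacity used 85/85.
Total value = 1029.05

1029.05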